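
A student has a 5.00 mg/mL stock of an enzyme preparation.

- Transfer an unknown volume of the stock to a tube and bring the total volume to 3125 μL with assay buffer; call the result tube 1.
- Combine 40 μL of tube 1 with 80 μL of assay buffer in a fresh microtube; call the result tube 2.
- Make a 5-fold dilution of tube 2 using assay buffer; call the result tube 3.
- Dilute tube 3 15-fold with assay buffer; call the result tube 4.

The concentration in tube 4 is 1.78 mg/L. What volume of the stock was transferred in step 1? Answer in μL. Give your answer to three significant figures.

250 μL

Step 1: v brought to 3125 μL → factor = 3125 μL/v
Step 2: 40 μL + 80 μL = 120 μL total → factor 120/40 = 3
Step 3: 5-fold → factor 5
Step 4: 15-fold → factor 15
Product of known-step factors = 225
Overall factor = 5.00 mg/mL / (1.78 mg/L) = 2809
Step-1 factor = 2809 / 225 = 12.484
v = 3125 μL / 12.484 = 250 μL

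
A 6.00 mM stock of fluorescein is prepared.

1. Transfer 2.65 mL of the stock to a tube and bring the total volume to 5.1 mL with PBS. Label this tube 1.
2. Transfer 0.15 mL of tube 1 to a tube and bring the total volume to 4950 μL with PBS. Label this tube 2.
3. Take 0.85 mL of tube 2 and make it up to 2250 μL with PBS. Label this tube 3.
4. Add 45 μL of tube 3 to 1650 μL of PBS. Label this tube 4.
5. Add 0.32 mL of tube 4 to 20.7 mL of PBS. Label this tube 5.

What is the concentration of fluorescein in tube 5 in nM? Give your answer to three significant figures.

14.4 nM

Step 1: 2.65 mL brought to 5.1 mL → factor 5.1/2.65 = 1.9245
Step 2: 0.15 mL brought to 4950 μL → factor 4.95/0.15 = 33
Step 3: 0.85 mL brought to 2250 μL → factor 2.25/0.85 = 2.6471
Step 4: 45 μL + 1650 μL = 1695 μL total → factor 1695/45 = 37.667
Step 5: 0.32 mL + 20.7 mL = 21.02 mL total → factor 21.02/0.32 = 65.688
Overall dilution factor = 1.9245 × 33 × 2.6471 × 37.667 × 65.688 = 4.1595 × 10^5
Final = 6.00 mM / 4.1595 × 10^5 = 1.442 × 10^-5 mM = 14.4 nM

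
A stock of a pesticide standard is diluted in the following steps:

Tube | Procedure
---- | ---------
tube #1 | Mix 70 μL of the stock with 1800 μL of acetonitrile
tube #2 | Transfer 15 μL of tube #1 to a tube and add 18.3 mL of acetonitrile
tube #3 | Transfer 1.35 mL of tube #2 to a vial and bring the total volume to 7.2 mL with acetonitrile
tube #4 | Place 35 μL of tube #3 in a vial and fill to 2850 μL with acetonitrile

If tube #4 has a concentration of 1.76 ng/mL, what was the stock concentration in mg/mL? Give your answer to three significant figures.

24.9 mg/mL

Step 1: 70 μL + 1800 μL = 1870 μL total → factor 1870/70 = 26.714
Step 2: 15 μL + 18.3 mL = 18315 μL total → factor 18315/15 = 1221
Step 3: 1.35 mL brought to 7.2 mL → factor 7.2/1.35 = 5.3333
Step 4: 35 μL brought to 2850 μL → factor 2850/35 = 81.429
Overall dilution factor = 26.714 × 1221 × 5.3333 × 81.429 = 1.4166 × 10^7
Stock = 1.76 ng/mL × 1.4166 × 10^7 = 2.493 × 10^7 ng/mL = 24.9 mg/mL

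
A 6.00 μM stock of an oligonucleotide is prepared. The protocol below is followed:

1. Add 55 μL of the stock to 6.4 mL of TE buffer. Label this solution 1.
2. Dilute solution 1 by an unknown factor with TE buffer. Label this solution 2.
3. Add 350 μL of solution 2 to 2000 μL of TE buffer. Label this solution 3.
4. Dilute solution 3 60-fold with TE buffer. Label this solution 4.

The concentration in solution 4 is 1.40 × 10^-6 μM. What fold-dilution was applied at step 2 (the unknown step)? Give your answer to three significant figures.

90.6-fold

Step 1: 55 μL + 6.4 mL = 6455 μL total → factor 6455/55 = 117.36
Step 2: unknown factor x
Step 3: 350 μL + 2000 μL = 2350 μL total → factor 2350/350 = 6.7143
Step 4: 60-fold → factor 60
Product of known-step factors = 47281
Overall factor = 6.00 μM / (1.40 × 10^-6 μM) = 4.2857 × 10^6
x = 4.2857 × 10^6 / 47281 = 90.6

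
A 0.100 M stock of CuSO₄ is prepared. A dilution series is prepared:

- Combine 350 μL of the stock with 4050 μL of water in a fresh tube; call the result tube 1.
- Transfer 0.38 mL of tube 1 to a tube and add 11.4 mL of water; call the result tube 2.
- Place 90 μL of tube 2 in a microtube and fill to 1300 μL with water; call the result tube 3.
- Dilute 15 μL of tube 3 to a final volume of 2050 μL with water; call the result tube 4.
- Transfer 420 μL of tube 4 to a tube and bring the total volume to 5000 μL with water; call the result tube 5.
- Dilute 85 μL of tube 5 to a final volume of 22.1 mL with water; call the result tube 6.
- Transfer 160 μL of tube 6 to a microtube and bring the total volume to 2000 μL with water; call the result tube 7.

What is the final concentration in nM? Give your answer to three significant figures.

Step 1: 350 μL + 4050 μL = 4400 μL total → factor 4400/350 = 12.571
Step 2: 0.38 mL + 11.4 mL = 11.78 mL total → factor 11.78/0.38 = 31
Step 3: 90 μL brought to 1300 μL → factor 1300/90 = 14.444
Step 4: 15 μL brought to 2050 μL → factor 2050/15 = 136.67
Step 5: 420 μL brought to 5000 μL → factor 5000/420 = 11.905
Step 6: 85 μL brought to 22.1 mL → factor 22100/85 = 260
Step 7: 160 μL brought to 2000 μL → factor 2000/160 = 12.5
Overall dilution factor = 12.571 × 31 × 14.444 × 136.67 × 11.905 × 260 × 12.5 = 2.9766 × 10^10
Final = 0.100 M / 2.9766 × 10^10 = 3.360 × 10^-12 M = 0.00336 nM

0.00336 nM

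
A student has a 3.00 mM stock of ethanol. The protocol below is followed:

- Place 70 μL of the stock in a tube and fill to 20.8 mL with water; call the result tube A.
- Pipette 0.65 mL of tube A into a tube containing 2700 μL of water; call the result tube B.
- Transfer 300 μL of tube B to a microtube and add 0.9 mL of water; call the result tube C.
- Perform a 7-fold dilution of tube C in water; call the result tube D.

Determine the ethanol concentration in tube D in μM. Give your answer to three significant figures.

Step 1: 70 μL brought to 20.8 mL → factor 20800/70 = 297.14
Step 2: 0.65 mL + 2700 μL = 3.35 mL total → factor 3.35/0.65 = 5.1538
Step 3: 300 μL + 0.9 mL = 1200 μL total → factor 1200/300 = 4
Step 4: 7-fold → factor 7
Overall dilution factor = 297.14 × 5.1538 × 4 × 7 = 42880
Final = 3.00 mM / 42880 = 6.996 × 10^-5 mM = 0.0700 μM

0.0700 μM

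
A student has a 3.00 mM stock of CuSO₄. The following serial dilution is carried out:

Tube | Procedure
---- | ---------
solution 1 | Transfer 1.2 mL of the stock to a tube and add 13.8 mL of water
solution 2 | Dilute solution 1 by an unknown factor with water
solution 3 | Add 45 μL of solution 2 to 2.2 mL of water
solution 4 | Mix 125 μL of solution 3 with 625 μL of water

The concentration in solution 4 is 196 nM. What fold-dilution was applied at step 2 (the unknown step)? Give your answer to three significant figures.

Step 1: 1.2 mL + 13.8 mL = 15 mL total → factor 15/1.2 = 12.5
Step 2: unknown factor x
Step 3: 45 μL + 2.2 mL = 2245 μL total → factor 2245/45 = 49.889
Step 4: 125 μL + 625 μL = 750 μL total → factor 750/125 = 6
Product of known-step factors = 3741.7
Overall factor = 3.00 mM / (196 nM) = 15306
x = 15306 / 3741.7 = 4.09

4.09-fold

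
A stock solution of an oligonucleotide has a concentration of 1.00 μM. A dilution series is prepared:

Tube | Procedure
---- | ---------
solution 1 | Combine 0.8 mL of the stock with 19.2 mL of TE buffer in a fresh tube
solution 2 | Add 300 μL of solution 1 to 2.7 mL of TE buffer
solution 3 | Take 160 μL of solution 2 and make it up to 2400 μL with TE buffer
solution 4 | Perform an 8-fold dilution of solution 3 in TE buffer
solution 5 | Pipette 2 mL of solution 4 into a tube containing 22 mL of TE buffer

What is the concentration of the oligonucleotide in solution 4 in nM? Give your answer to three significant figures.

0.0333 nM

Step 1: 0.8 mL + 19.2 mL = 20 mL total → factor 20/0.8 = 25
Step 2: 300 μL + 2.7 mL = 3000 μL total → factor 3000/300 = 10
Step 3: 160 μL brought to 2400 μL → factor 2400/160 = 15
Step 4: 8-fold → factor 8
Dilution factor through solution 4 = 25 × 10 × 15 × 8 = 30000
[solution 4] = 1.00 μM / 30000 = 3.333 × 10^-5 μM = 0.0333 nM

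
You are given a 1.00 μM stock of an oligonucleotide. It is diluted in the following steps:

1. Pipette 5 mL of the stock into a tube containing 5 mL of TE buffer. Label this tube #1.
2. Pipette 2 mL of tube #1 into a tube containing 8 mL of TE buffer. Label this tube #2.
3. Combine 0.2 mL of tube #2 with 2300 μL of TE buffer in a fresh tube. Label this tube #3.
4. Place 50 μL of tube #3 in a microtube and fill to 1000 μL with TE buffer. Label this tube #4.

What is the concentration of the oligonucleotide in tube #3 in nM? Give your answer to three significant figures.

Step 1: 5 mL + 5 mL = 10 mL total → factor 10/5 = 2
Step 2: 2 mL + 8 mL = 10 mL total → factor 10/2 = 5
Step 3: 0.2 mL + 2300 μL = 2.5 mL total → factor 2.5/0.2 = 12.5
Dilution factor through tube #3 = 2 × 5 × 12.5 = 125
[tube #3] = 1.00 μM / 125 = 0.008000 μM = 8.00 nM

8.00 nM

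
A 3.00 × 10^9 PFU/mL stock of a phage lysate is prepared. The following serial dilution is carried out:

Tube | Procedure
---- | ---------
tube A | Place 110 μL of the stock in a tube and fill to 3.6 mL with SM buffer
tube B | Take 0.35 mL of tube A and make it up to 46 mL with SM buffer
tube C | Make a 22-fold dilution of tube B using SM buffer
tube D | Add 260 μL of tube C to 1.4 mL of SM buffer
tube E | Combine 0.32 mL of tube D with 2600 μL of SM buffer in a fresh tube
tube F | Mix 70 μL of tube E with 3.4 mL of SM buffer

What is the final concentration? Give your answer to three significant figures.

11.0 PFU/mL

Step 1: 110 μL brought to 3.6 mL → factor 3600/110 = 32.727
Step 2: 0.35 mL brought to 46 mL → factor 46/0.35 = 131.43
Step 3: 22-fold → factor 22
Step 4: 260 μL + 1.4 mL = 1660 μL total → factor 1660/260 = 6.3846
Step 5: 0.32 mL + 2600 μL = 2.92 mL total → factor 2.92/0.32 = 9.125
Step 6: 70 μL + 3.4 mL = 3470 μL total → factor 3470/70 = 49.571
Overall dilution factor = 32.727 × 131.43 × 22 × 6.3846 × 9.125 × 49.571 = 2.7329 × 10^8
Final = 3.00 × 10^9 PFU/mL / 2.7329 × 10^8 = 11.0 PFU/mL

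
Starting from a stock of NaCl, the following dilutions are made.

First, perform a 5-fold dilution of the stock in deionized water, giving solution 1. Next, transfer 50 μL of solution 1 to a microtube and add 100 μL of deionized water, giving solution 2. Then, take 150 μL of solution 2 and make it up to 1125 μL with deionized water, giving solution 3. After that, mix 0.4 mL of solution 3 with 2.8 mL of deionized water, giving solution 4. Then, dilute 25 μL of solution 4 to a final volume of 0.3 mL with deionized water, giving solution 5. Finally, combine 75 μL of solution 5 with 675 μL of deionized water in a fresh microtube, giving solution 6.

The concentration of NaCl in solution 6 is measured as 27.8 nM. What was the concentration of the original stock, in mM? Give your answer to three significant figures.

Step 1: 5-fold → factor 5
Step 2: 50 μL + 100 μL = 150 μL total → factor 150/50 = 3
Step 3: 150 μL brought to 1125 μL → factor 1125/150 = 7.5
Step 4: 0.4 mL + 2.8 mL = 3.2 mL total → factor 3.2/0.4 = 8
Step 5: 25 μL brought to 0.3 mL → factor 300/25 = 12
Step 6: 75 μL + 675 μL = 750 μL total → factor 750/75 = 10
Overall dilution factor = 5 × 3 × 7.5 × 8 × 12 × 10 = 1.08 × 10^5
Stock = 27.8 nM × 1.08 × 10^5 = 3.002 × 10^6 nM = 3.00 mM

3.00 mM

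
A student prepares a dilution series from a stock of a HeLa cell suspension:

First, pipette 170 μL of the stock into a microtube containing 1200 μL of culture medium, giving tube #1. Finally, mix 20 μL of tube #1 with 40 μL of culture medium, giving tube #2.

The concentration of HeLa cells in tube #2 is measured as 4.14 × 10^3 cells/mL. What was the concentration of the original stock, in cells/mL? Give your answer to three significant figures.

1.00 × 10^5 cells/mL

Step 1: 170 μL + 1200 μL = 1370 μL total → factor 1370/170 = 8.0588
Step 2: 20 μL + 40 μL = 60 μL total → factor 60/20 = 3
Overall dilution factor = 8.0588 × 3 = 24.176
Stock = 4.14 × 10^3 cells/mL × 24.176 = 1.00 × 10^5 cells/mL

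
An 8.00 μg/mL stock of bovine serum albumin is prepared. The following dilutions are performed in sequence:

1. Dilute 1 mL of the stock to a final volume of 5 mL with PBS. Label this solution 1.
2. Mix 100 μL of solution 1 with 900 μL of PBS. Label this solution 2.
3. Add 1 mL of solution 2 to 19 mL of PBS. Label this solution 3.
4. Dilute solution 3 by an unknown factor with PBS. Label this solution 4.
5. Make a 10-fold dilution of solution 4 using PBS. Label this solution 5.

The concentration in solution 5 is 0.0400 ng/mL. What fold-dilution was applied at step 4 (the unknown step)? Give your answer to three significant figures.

Step 1: 1 mL brought to 5 mL → factor 5/1 = 5
Step 2: 100 μL + 900 μL = 1000 μL total → factor 1000/100 = 10
Step 3: 1 mL + 19 mL = 20 mL total → factor 20/1 = 20
Step 4: unknown factor x
Step 5: 10-fold → factor 10
Product of known-step factors = 10000
Overall factor = 8.00 μg/mL / (0.0400 ng/mL) = 2 × 10^5
x = 2 × 10^5 / 10000 = 20.0

20.0-fold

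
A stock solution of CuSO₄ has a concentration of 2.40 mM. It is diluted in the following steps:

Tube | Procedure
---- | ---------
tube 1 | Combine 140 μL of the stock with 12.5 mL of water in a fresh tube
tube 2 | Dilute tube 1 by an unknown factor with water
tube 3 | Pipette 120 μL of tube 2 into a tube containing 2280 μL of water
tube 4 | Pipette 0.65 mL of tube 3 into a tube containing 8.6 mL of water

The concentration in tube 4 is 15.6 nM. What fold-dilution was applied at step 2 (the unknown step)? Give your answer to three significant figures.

Step 1: 140 μL + 12.5 mL = 12640 μL total → factor 12640/140 = 90.286
Step 2: unknown factor x
Step 3: 120 μL + 2280 μL = 2400 μL total → factor 2400/120 = 20
Step 4: 0.65 mL + 8.6 mL = 9.25 mL total → factor 9.25/0.65 = 14.231
Product of known-step factors = 25697
Overall factor = 2.40 mM / (15.6 nM) = 1.5385 × 10^5
x = 1.5385 × 10^5 / 25697 = 5.99

5.99-fold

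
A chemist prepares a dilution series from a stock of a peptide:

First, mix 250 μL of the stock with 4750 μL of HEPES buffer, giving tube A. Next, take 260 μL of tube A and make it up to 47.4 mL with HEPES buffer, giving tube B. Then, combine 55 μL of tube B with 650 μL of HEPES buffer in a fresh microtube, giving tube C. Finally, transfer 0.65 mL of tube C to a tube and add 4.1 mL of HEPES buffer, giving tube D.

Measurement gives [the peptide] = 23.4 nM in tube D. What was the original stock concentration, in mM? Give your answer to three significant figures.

7.99 mM

Step 1: 250 μL + 4750 μL = 5000 μL total → factor 5000/250 = 20
Step 2: 260 μL brought to 47.4 mL → factor 47400/260 = 182.31
Step 3: 55 μL + 650 μL = 705 μL total → factor 705/55 = 12.818
Step 4: 0.65 mL + 4.1 mL = 4.75 mL total → factor 4.75/0.65 = 7.3077
Overall dilution factor = 20 × 182.31 × 12.818 × 7.3077 = 3.4154 × 10^5
Stock = 23.4 nM × 3.4154 × 10^5 = 7.992 × 10^6 nM = 7.99 mM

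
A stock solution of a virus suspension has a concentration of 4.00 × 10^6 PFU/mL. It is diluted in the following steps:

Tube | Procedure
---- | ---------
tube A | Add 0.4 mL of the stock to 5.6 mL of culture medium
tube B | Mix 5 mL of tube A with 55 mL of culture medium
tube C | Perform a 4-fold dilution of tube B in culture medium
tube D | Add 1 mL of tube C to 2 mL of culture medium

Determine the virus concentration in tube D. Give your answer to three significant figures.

Step 1: 0.4 mL + 5.6 mL = 6 mL total → factor 6/0.4 = 15
Step 2: 5 mL + 55 mL = 60 mL total → factor 60/5 = 12
Step 3: 4-fold → factor 4
Step 4: 1 mL + 2 mL = 3 mL total → factor 3/1 = 3
Overall dilution factor = 15 × 12 × 4 × 3 = 2160
Final = 4.00 × 10^6 PFU/mL / 2160 = 1.85 × 10^3 PFU/mL

1.85 × 10^3 PFU/mL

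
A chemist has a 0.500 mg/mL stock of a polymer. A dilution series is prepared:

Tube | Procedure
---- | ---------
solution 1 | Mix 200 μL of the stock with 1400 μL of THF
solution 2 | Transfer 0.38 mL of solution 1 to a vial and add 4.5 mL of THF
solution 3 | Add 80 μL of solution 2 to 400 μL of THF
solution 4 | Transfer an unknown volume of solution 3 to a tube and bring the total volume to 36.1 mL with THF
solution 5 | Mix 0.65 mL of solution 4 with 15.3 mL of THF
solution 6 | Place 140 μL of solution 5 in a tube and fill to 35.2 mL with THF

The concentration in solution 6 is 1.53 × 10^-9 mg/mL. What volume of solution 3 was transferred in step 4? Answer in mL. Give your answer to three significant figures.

Step 1: 200 μL + 1400 μL = 1600 μL total → factor 1600/200 = 8
Step 2: 0.38 mL + 4.5 mL = 4.88 mL total → factor 4.88/0.38 = 12.842
Step 3: 80 μL + 400 μL = 480 μL total → factor 480/80 = 6
Step 4: v brought to 36.1 mL → factor = 36.1 mL/v
Step 5: 0.65 mL + 15.3 mL = 15.95 mL total → factor 15.95/0.65 = 24.538
Step 6: 140 μL brought to 35.2 mL → factor 35200/140 = 251.43
Product of known-step factors = 3.8031 × 10^6
Overall factor = 0.500 mg/mL / (1.53 × 10^-9 mg/mL) = 3.268 × 10^8
Step-4 factor = 3.268 × 10^8 / 3.8031 × 10^6 = 85.929
v = 36.1 mL / 85.929 = 0.420 mL

0.420 mL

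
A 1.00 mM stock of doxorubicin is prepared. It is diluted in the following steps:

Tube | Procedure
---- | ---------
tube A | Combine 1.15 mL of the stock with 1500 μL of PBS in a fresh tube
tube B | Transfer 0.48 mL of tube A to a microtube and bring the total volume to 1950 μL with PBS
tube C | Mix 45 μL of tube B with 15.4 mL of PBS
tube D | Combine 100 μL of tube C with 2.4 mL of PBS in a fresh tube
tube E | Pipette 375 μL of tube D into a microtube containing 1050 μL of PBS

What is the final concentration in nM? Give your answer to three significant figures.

3.28 nM

Step 1: 1.15 mL + 1500 μL = 2.65 mL total → factor 2.65/1.15 = 2.3043
Step 2: 0.48 mL brought to 1950 μL → factor 1.95/0.48 = 4.0625
Step 3: 45 μL + 15.4 mL = 15445 μL total → factor 15445/45 = 343.22
Step 4: 100 μL + 2.4 mL = 2500 μL total → factor 2500/100 = 25
Step 5: 375 μL + 1050 μL = 1425 μL total → factor 1425/375 = 3.8
Overall dilution factor = 2.3043 × 4.0625 × 343.22 × 25 × 3.8 = 3.0524 × 10^5
Final = 1.00 mM / 3.0524 × 10^5 = 3.276 × 10^-6 mM = 3.28 nM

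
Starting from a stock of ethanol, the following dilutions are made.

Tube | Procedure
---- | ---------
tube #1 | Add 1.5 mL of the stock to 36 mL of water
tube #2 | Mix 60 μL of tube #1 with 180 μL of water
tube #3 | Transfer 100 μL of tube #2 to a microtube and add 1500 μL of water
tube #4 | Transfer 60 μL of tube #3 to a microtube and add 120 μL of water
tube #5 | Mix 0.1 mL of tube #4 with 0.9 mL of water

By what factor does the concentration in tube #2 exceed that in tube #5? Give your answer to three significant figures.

Step 1: 1.5 mL + 36 mL = 37.5 mL total → factor 37.5/1.5 = 25
Step 2: 60 μL + 180 μL = 240 μL total → factor 240/60 = 4
Step 3: 100 μL + 1500 μL = 1600 μL total → factor 1600/100 = 16
Step 4: 60 μL + 120 μL = 180 μL total → factor 180/60 = 3
Step 5: 0.1 mL + 0.9 mL = 1 mL total → factor 1/0.1 = 10
Dilution factor to tube #2 = 100; to tube #5 = 48000
[tube #2]/[tube #5] = (factor to tube #5)/(factor to tube #2) = 48000/100 = 480

480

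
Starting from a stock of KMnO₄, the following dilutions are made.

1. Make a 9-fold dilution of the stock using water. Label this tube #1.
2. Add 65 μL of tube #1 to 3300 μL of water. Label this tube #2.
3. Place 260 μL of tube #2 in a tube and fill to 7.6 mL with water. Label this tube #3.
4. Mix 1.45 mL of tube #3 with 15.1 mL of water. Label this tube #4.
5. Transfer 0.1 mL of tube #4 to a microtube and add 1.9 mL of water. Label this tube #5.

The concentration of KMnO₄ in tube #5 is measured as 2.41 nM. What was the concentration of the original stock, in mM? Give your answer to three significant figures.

7.49 mM

Step 1: 9-fold → factor 9
Step 2: 65 μL + 3300 μL = 3365 μL total → factor 3365/65 = 51.769
Step 3: 260 μL brought to 7.6 mL → factor 7600/260 = 29.231
Step 4: 1.45 mL + 15.1 mL = 16.55 mL total → factor 16.55/1.45 = 11.414
Step 5: 0.1 mL + 1.9 mL = 2 mL total → factor 2/0.1 = 20
Overall dilution factor = 9 × 51.769 × 29.231 × 11.414 × 20 = 3.109 × 10^6
Stock = 2.41 nM × 3.109 × 10^6 = 7.493 × 10^6 nM = 7.49 mM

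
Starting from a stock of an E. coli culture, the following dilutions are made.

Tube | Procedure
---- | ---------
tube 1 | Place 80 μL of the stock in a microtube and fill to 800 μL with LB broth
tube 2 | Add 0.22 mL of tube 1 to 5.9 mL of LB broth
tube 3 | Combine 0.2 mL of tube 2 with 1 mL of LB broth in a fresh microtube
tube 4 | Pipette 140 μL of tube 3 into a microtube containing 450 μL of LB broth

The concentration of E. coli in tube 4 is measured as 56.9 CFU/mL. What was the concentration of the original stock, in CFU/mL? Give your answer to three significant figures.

4.00 × 10^5 CFU/mL

Step 1: 80 μL brought to 800 μL → factor 800/80 = 10
Step 2: 0.22 mL + 5.9 mL = 6.12 mL total → factor 6.12/0.22 = 27.818
Step 3: 0.2 mL + 1 mL = 1.2 mL total → factor 1.2/0.2 = 6
Step 4: 140 μL + 450 μL = 590 μL total → factor 590/140 = 4.2143
Overall dilution factor = 10 × 27.818 × 6 × 4.2143 = 7034
Stock = 56.9 CFU/mL × 7034 = 4.00 × 10^5 CFU/mL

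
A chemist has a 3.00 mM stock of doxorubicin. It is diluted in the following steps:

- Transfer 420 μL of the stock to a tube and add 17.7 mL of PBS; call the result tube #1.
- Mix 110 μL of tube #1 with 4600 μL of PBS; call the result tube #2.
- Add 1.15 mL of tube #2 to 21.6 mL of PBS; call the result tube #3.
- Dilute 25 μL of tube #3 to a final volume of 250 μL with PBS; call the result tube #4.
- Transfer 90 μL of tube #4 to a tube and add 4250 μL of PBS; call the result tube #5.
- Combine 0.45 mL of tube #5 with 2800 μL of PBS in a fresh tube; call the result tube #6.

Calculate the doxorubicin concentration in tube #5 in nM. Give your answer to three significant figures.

Step 1: 420 μL + 17.7 mL = 18120 μL total → factor 18120/420 = 43.143
Step 2: 110 μL + 4600 μL = 4710 μL total → factor 4710/110 = 42.818
Step 3: 1.15 mL + 21.6 mL = 22.75 mL total → factor 22.75/1.15 = 19.783
Step 4: 25 μL brought to 250 μL → factor 250/25 = 10
Step 5: 90 μL + 4250 μL = 4340 μL total → factor 4340/90 = 48.222
Dilution factor through tube #5 = 43.143 × 42.818 × 19.783 × 10 × 48.222 = 1.7623 × 10^7
[tube #5] = 3.00 mM / 1.7623 × 10^7 = 1.702 × 10^-7 mM = 0.170 nM

0.170 nM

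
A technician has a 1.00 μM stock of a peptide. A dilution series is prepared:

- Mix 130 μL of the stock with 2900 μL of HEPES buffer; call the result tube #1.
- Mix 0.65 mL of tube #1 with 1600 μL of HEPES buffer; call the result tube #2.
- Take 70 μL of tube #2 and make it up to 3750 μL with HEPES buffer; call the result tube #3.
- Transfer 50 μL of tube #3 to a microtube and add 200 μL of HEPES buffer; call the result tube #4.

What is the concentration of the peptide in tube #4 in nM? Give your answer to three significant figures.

Step 1: 130 μL + 2900 μL = 3030 μL total → factor 3030/130 = 23.308
Step 2: 0.65 mL + 1600 μL = 2.25 mL total → factor 2.25/0.65 = 3.4615
Step 3: 70 μL brought to 3750 μL → factor 3750/70 = 53.571
Step 4: 50 μL + 200 μL = 250 μL total → factor 250/50 = 5
Dilution factor through tube #4 = 23.308 × 3.4615 × 53.571 × 5 = 21611
[tube #4] = 1.00 μM / 21611 = 4.627 × 10^-5 μM = 0.0463 nM

0.0463 nM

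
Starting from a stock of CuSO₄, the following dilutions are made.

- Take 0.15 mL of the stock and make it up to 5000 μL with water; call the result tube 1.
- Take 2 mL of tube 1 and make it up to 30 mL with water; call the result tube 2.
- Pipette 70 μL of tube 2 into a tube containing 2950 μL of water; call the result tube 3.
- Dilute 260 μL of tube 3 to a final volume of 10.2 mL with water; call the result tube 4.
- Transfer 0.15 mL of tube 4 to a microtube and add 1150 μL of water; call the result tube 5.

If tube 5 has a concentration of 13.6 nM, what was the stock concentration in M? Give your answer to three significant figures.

Step 1: 0.15 mL brought to 5000 μL → factor 5/0.15 = 33.333
Step 2: 2 mL brought to 30 mL → factor 30/2 = 15
Step 3: 70 μL + 2950 μL = 3020 μL total → factor 3020/70 = 43.143
Step 4: 260 μL brought to 10.2 mL → factor 10200/260 = 39.231
Step 5: 0.15 mL + 1150 μL = 1.3 mL total → factor 1.3/0.15 = 8.6667
Overall dilution factor = 33.333 × 15 × 43.143 × 39.231 × 8.6667 = 7.3343 × 10^6
Stock = 13.6 nM × 7.3343 × 10^6 = 9.975 × 10^7 nM = 0.0997 M

0.0997 M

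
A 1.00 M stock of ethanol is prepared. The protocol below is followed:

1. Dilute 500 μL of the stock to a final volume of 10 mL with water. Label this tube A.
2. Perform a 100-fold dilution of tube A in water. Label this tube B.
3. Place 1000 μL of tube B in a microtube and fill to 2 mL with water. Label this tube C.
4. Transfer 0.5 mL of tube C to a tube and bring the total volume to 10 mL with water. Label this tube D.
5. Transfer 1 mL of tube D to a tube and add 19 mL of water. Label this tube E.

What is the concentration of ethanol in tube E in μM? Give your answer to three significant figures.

0.625 μM

Step 1: 500 μL brought to 10 mL → factor 10000/500 = 20
Step 2: 100-fold → factor 100
Step 3: 1000 μL brought to 2 mL → factor 2000/1000 = 2
Step 4: 0.5 mL brought to 10 mL → factor 10/0.5 = 20
Step 5: 1 mL + 19 mL = 20 mL total → factor 20/1 = 20
Overall dilution factor = 20 × 100 × 2 × 20 × 20 = 1.6 × 10^6
Final = 1.00 M / 1.6 × 10^6 = 6.250 × 10^-7 M = 0.625 μM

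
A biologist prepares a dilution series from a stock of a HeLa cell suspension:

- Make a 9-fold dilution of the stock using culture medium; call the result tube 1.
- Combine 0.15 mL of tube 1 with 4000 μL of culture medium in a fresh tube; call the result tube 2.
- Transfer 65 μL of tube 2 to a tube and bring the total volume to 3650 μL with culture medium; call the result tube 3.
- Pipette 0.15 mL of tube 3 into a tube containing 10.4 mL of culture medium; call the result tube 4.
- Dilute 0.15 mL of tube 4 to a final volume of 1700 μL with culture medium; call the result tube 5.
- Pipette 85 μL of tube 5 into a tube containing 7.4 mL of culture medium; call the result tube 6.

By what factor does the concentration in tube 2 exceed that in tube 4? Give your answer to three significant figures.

3.95 × 10^3

Step 1: 9-fold → factor 9
Step 2: 0.15 mL + 4000 μL = 4.15 mL total → factor 4.15/0.15 = 27.667
Step 3: 65 μL brought to 3650 μL → factor 3650/65 = 56.154
Step 4: 0.15 mL + 10.4 mL = 10.55 mL total → factor 10.55/0.15 = 70.333
Dilution factor to tube 2 = 249; to tube 4 = 9.8342 × 10^5
[tube 2]/[tube 4] = (factor to tube 4)/(factor to tube 2) = 9.8342 × 10^5/249 = 3.95 × 10^3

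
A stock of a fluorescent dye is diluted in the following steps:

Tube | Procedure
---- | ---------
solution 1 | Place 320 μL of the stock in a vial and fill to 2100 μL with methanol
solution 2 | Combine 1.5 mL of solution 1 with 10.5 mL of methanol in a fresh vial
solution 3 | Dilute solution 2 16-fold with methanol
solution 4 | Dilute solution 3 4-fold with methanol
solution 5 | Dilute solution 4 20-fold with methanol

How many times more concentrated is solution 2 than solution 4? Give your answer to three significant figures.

Step 1: 320 μL brought to 2100 μL → factor 2100/320 = 6.5625
Step 2: 1.5 mL + 10.5 mL = 12 mL total → factor 12/1.5 = 8
Step 3: 16-fold → factor 16
Step 4: 4-fold → factor 4
Dilution factor to solution 2 = 52.5; to solution 4 = 3360
[solution 2]/[solution 4] = (factor to solution 4)/(factor to solution 2) = 3360/52.5 = 64.0

64.0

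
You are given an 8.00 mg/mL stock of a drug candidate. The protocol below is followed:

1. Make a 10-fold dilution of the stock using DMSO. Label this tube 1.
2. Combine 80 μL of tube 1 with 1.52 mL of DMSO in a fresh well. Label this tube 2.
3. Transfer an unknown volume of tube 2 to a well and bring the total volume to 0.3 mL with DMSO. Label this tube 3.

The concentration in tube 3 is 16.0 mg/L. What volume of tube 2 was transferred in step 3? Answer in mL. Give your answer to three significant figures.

0.120 mL

Step 1: 10-fold → factor 10
Step 2: 80 μL + 1.52 mL = 1600 μL total → factor 1600/80 = 20
Step 3: v brought to 0.3 mL → factor = 0.3 mL/v
Product of known-step factors = 200
Overall factor = 8.00 mg/mL / (16.0 mg/L) = 500
Step-3 factor = 500 / 200 = 2.5
v = 0.3 mL / 2.5 = 0.120 mL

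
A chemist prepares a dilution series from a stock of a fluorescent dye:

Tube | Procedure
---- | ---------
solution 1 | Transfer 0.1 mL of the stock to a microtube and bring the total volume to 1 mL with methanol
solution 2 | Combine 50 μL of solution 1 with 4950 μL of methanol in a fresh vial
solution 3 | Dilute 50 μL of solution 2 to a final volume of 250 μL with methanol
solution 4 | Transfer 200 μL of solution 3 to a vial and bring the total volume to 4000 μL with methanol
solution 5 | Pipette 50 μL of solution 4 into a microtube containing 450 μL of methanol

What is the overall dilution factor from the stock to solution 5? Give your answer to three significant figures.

Step 1: 0.1 mL brought to 1 mL → factor 1/0.1 = 10
Step 2: 50 μL + 4950 μL = 5000 μL total → factor 5000/50 = 100
Step 3: 50 μL brought to 250 μL → factor 250/50 = 5
Step 4: 200 μL brought to 4000 μL → factor 4000/200 = 20
Step 5: 50 μL + 450 μL = 500 μL total → factor 500/50 = 10
Overall dilution factor = 10 × 100 × 5 × 20 × 10 = 1 × 10^6

1.00 × 10^6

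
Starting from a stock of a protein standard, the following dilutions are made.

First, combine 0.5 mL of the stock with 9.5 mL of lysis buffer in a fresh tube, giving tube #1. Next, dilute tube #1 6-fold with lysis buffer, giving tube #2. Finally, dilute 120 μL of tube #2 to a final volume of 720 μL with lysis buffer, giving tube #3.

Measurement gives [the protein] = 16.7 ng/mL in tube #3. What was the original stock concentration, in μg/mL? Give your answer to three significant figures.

12.0 μg/mL

Step 1: 0.5 mL + 9.5 mL = 10 mL total → factor 10/0.5 = 20
Step 2: 6-fold → factor 6
Step 3: 120 μL brought to 720 μL → factor 720/120 = 6
Overall dilution factor = 20 × 6 × 6 = 720
Stock = 16.7 ng/mL × 720 = 1.202 × 10^4 ng/mL = 12.0 μg/mL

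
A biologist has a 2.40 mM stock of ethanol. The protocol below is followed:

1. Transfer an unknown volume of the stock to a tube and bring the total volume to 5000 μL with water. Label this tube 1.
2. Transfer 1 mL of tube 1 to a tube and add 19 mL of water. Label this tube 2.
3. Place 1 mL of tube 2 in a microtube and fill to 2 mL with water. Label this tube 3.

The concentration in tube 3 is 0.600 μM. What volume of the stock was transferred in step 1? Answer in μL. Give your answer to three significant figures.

Step 1: v brought to 5000 μL → factor = 5000 μL/v
Step 2: 1 mL + 19 mL = 20 mL total → factor 20/1 = 20
Step 3: 1 mL brought to 2 mL → factor 2/1 = 2
Product of known-step factors = 40
Overall factor = 2.40 mM / (0.600 μM) = 4000
Step-1 factor = 4000 / 40 = 100
v = 5000 μL / 100 = 50.0 μL

50.0 μL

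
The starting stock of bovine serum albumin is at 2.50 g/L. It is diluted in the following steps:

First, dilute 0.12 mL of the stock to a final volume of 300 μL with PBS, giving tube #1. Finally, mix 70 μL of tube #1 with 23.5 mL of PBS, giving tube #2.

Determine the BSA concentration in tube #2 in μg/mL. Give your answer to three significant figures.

Step 1: 0.12 mL brought to 300 μL → factor 0.3/0.12 = 2.5
Step 2: 70 μL + 23.5 mL = 23570 μL total → factor 23570/70 = 336.71
Overall dilution factor = 2.5 × 336.71 = 841.79
Final = 2.50 g/L / 841.79 = 0.002970 g/L = 2.97 μg/mL

2.97 μg/mL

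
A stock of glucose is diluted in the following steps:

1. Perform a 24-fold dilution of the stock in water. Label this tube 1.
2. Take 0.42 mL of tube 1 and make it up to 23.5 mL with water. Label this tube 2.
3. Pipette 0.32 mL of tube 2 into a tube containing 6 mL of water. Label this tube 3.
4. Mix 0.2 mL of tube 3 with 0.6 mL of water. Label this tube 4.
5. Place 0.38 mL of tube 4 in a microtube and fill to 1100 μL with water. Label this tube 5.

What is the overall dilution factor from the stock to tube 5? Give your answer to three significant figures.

3.07 × 10^5

Step 1: 24-fold → factor 24
Step 2: 0.42 mL brought to 23.5 mL → factor 23.5/0.42 = 55.952
Step 3: 0.32 mL + 6 mL = 6.32 mL total → factor 6.32/0.32 = 19.75
Step 4: 0.2 mL + 0.6 mL = 0.8 mL total → factor 0.8/0.2 = 4
Step 5: 0.38 mL brought to 1100 μL → factor 1.1/0.38 = 2.8947
Overall dilution factor = 24 × 55.952 × 19.75 × 4 × 2.8947 = 3.0709 × 10^5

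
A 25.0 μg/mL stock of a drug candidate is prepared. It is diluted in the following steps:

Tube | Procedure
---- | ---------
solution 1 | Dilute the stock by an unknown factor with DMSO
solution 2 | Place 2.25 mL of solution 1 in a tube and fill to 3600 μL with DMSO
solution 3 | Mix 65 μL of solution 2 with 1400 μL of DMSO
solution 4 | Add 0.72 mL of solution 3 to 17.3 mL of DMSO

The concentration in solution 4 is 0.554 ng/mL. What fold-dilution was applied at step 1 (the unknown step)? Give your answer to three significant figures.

50.0-fold

Step 1: unknown factor x
Step 2: 2.25 mL brought to 3600 μL → factor 3.6/2.25 = 1.6
Step 3: 65 μL + 1400 μL = 1465 μL total → factor 1465/65 = 22.538
Step 4: 0.72 mL + 17.3 mL = 18.02 mL total → factor 18.02/0.72 = 25.028
Product of known-step factors = 902.54
Overall factor = 25.0 μg/mL / (0.554 ng/mL) = 45126
x = 45126 / 902.54 = 50.0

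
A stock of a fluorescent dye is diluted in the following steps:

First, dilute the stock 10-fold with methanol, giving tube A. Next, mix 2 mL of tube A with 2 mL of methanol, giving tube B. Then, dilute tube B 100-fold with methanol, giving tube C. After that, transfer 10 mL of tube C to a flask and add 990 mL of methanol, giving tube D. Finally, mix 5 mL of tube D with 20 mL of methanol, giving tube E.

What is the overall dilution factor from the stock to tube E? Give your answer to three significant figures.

1.00 × 10^6

Step 1: 10-fold → factor 10
Step 2: 2 mL + 2 mL = 4 mL total → factor 4/2 = 2
Step 3: 100-fold → factor 100
Step 4: 10 mL + 990 mL = 1000 mL total → factor 1000/10 = 100
Step 5: 5 mL + 20 mL = 25 mL total → factor 25/5 = 5
Overall dilution factor = 10 × 2 × 100 × 100 × 5 = 1 × 10^6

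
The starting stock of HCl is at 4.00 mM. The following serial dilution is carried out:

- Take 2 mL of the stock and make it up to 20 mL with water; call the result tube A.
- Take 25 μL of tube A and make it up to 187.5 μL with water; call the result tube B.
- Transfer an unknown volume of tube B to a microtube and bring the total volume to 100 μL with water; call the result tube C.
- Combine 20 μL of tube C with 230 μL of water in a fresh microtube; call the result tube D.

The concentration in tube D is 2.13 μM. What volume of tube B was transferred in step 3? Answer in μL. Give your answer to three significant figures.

Step 1: 2 mL brought to 20 mL → factor 20/2 = 10
Step 2: 25 μL brought to 187.5 μL → factor 187.5/25 = 7.5
Step 3: v brought to 100 μL → factor = 100 μL/v
Step 4: 20 μL + 230 μL = 250 μL total → factor 250/20 = 12.5
Product of known-step factors = 937.5
Overall factor = 4.00 mM / (2.13 μM) = 1877.9
Step-3 factor = 1877.9 / 937.5 = 2.0031
v = 100 μL / 2.0031 = 49.9 μL

49.9 μL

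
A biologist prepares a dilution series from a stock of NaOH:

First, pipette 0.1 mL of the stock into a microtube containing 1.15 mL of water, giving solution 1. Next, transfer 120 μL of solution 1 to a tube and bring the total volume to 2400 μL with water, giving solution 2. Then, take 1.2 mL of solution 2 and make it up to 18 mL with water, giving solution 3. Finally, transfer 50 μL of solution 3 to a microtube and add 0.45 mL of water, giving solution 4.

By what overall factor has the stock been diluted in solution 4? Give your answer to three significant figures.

Step 1: 0.1 mL + 1.15 mL = 1.25 mL total → factor 1.25/0.1 = 12.5
Step 2: 120 μL brought to 2400 μL → factor 2400/120 = 20
Step 3: 1.2 mL brought to 18 mL → factor 18/1.2 = 15
Step 4: 50 μL + 0.45 mL = 500 μL total → factor 500/50 = 10
Overall dilution factor = 12.5 × 20 × 15 × 10 = 37500

3.75 × 10^4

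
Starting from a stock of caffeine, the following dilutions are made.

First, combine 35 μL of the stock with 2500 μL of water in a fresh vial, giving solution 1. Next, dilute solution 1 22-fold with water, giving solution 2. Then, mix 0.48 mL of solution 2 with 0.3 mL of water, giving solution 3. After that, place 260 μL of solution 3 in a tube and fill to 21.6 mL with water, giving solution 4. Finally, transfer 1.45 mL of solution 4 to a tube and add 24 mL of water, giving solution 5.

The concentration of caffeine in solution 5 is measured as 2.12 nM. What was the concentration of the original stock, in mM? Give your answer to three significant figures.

8.00 mM

Step 1: 35 μL + 2500 μL = 2535 μL total → factor 2535/35 = 72.429
Step 2: 22-fold → factor 22
Step 3: 0.48 mL + 0.3 mL = 0.78 mL total → factor 0.78/0.48 = 1.625
Step 4: 260 μL brought to 21.6 mL → factor 21600/260 = 83.077
Step 5: 1.45 mL + 24 mL = 25.45 mL total → factor 25.45/1.45 = 17.552
Overall dilution factor = 72.429 × 22 × 1.625 × 83.077 × 17.552 = 3.7756 × 10^6
Stock = 2.12 nM × 3.7756 × 10^6 = 8.004 × 10^6 nM = 8.00 mM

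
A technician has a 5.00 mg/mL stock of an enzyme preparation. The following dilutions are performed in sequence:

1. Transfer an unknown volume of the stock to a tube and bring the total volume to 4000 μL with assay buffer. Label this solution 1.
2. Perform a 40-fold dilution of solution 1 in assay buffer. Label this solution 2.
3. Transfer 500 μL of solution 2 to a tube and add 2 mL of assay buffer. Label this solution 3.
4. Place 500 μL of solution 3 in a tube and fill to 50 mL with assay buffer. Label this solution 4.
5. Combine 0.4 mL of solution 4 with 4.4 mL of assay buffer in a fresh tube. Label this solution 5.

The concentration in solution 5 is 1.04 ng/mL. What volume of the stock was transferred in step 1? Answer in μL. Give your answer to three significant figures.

200 μL

Step 1: v brought to 4000 μL → factor = 4000 μL/v
Step 2: 40-fold → factor 40
Step 3: 500 μL + 2 mL = 2500 μL total → factor 2500/500 = 5
Step 4: 500 μL brought to 50 mL → factor 50000/500 = 100
Step 5: 0.4 mL + 4.4 mL = 4.8 mL total → factor 4.8/0.4 = 12
Product of known-step factors = 2.4 × 10^5
Overall factor = 5.00 mg/mL / (1.04 ng/mL) = 4.8077 × 10^6
Step-1 factor = 4.8077 × 10^6 / 2.4 × 10^5 = 20.032
v = 4000 μL / 20.032 = 200 μL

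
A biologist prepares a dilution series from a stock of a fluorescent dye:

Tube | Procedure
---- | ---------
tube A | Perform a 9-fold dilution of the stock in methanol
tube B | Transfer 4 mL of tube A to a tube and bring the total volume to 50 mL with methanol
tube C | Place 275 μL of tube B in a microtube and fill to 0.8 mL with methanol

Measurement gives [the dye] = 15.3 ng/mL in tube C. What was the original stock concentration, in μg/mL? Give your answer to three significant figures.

5.01 μg/mL

Step 1: 9-fold → factor 9
Step 2: 4 mL brought to 50 mL → factor 50/4 = 12.5
Step 3: 275 μL brought to 0.8 mL → factor 800/275 = 2.9091
Overall dilution factor = 9 × 12.5 × 2.9091 = 327.27
Stock = 15.3 ng/mL × 327.27 = 5007 ng/mL = 5.01 μg/mL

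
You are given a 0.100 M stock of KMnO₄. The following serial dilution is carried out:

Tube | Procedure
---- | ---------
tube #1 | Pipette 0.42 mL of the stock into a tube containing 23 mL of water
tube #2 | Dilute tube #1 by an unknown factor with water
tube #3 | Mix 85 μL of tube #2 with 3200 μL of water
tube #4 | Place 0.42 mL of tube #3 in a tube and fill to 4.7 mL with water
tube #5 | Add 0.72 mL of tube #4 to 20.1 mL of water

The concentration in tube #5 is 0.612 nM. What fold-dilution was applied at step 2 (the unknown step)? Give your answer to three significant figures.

Step 1: 0.42 mL + 23 mL = 23.42 mL total → factor 23.42/0.42 = 55.762
Step 2: unknown factor x
Step 3: 85 μL + 3200 μL = 3285 μL total → factor 3285/85 = 38.647
Step 4: 0.42 mL brought to 4.7 mL → factor 4.7/0.42 = 11.19
Step 5: 0.72 mL + 20.1 mL = 20.82 mL total → factor 20.82/0.72 = 28.917
Product of known-step factors = 6.9735 × 10^5
Overall factor = 0.100 M / (0.612 nM) = 1.634 × 10^8
x = 1.634 × 10^8 / 6.9735 × 10^5 = 234

234-fold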